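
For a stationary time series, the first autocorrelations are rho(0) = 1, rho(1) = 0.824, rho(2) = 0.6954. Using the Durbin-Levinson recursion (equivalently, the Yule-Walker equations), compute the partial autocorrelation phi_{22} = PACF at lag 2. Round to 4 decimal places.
\phi_{22} = 0.0512

The PACF at lag k is phi_{kk}, the last component of the solution
to the Yule-Walker system G_k phi = r_k where
  (G_k)_{ij} = rho(|i - j|), (r_k)_i = rho(i), i,j = 1..k.
Equivalently, Durbin-Levinson gives phi_{kk} iteratively:
  phi_{11} = rho(1)
  phi_{kk} = [rho(k) - sum_{j=1..k-1} phi_{k-1,j} rho(k-j)]
            / [1 - sum_{j=1..k-1} phi_{k-1,j} rho(j)],
  phi_{k,j} = phi_{k-1,j} - phi_{kk} phi_{k-1,k-j},  j = 1..k-1.
Step k = 1:
  phi_11 = rho(1) = 0.824.
Step k = 2:
  phi_22 = [rho(2) - phi_11 rho(1)] / [1 - phi_11 rho(1)] = [0.6954 - (0.824)(0.824)] / [1 - (0.824)(0.824)]
         = 0.016424 / 0.321024 = 0.0512.
Therefore phi_{22} = 0.0512.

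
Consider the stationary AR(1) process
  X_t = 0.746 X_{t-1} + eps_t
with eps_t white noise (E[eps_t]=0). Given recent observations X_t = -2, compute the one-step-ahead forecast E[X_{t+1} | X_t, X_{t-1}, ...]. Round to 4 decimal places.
E[X_{t+1} \mid \mathcal F_t] = -1.4920

For an AR(p) model X_t = c + sum_i phi_i X_{t-i} + eps_t, the
one-step-ahead conditional mean is
  E[X_{t+1} | X_t, ...] = c + sum_i phi_i X_{t+1-i}.
Substitute known values:
  E[X_{t+1} | ...] = (0.746) * (-2)
                   = -1.4920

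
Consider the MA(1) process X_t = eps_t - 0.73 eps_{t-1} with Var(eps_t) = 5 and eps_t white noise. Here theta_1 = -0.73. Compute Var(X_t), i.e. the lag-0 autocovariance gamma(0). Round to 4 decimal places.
\gamma(0) = 7.6645

For an MA(q) process X_t = eps_t + sum_i theta_i eps_{t-i} with
Var(eps_t) = sigma^2, the variance is
  gamma(0) = sigma^2 * (1 + sum_i theta_i^2).
  sum_i theta_i^2 = (-0.73)^2 = 0.5329.
  gamma(0) = 5 * (1 + 0.5329) = 5 * 1.5329 = 7.6645.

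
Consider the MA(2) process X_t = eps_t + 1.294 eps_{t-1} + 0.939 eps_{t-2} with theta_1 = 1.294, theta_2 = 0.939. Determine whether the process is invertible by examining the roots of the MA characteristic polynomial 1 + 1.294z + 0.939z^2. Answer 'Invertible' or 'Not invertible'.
\text{Invertible}

The MA(q) characteristic polynomial is P(z) = 1 + 1.294z + 0.939z^2.
Invertibility requires all roots to lie outside the unit circle, i.e. |z| > 1 for every root.
Set 1 + (1.294) z + (0.939) z^2 = 0, i.e. a z^2 + b z + c = 0 with a = 0.939, b = 1.294, c = 1.
Discriminant D = b^2 - 4ac = (1.294)^2 - 4*(0.939)*1 = 1.674436 - (3.756) = -2.081564.
D < 0, so the roots are the complex-conjugate pair z = (-b +/- i sqrt(-D)) / (2a) = -0.689 +/- 0.7682i.
For a conjugate pair |z|^2 = z * conj(z) = (product of roots) = c/a = 1/(0.939) = 1.064963, so |z| = sqrt(1.064963) = 1.032 for both roots.
Moduli of all roots: 1.0320, 1.0320.
All moduli strictly greater than 1? Yes.
Verdict: Invertible.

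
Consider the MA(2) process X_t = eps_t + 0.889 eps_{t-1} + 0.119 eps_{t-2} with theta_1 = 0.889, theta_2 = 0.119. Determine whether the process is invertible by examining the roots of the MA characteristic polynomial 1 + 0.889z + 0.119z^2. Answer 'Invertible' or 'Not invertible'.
\text{Invertible}

The MA(q) characteristic polynomial is P(z) = 1 + 0.889z + 0.119z^2.
Invertibility requires all roots to lie outside the unit circle, i.e. |z| > 1 for every root.
Set 1 + (0.889) z + (0.119) z^2 = 0, i.e. a z^2 + b z + c = 0 with a = 0.119, b = 0.889, c = 1.
Discriminant D = b^2 - 4ac = (0.889)^2 - 4*(0.119)*1 = 0.790321 - (0.476) = 0.314321.
D >= 0, so the roots are real: z = (-b +/- sqrt(D)) / (2a) = (-0.889 +/- 0.560643) / (0.238).
  z_1 = (-0.889 + 0.560643) / (0.238) = -1.3796,   |z_1| = 1.3796.
  z_2 = (-0.889 - 0.560643) / (0.238) = -6.0909,   |z_2| = 6.0909.
Moduli of all roots: 1.3796, 6.0909.
All moduli strictly greater than 1? Yes.
Verdict: Invertible.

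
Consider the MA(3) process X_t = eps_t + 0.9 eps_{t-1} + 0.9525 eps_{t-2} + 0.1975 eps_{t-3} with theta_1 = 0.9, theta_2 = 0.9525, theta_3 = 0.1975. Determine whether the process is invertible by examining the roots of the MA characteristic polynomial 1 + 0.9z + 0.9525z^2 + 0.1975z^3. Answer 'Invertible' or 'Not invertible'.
\text{Invertible}

The MA(q) characteristic polynomial is P(z) = 1 + 0.9z + 0.9525z^2 + 0.1975z^3.
Invertibility requires all roots to lie outside the unit circle, i.e. |z| > 1 for every root.
Degree 3: look for a simple real root z0 first, then factor out (1 - z/z0) and solve the remaining quadratic.
Testing z0 = -4: P(-4) = 1 + (0.9)(-4) + (0.9525)(-4)^2 + (0.1975)(-4)^3
  = 1 + (-3.6) + (15.24) + (-12.64) = 0.  So z_0 = -4 is a root, |z_0| = 4.
Divide out the factor (1 + 0.25 z) = (1 - z/z0) (since 1/z0 = -0.25):
  P(z) = (1 + 0.25 z)(1 + (0.65) z + (0.79) z^2)
  [check: z-coef 0.65 - (-0.25) = 0.9; z^2-coef 0.79 - (-0.25)(0.65) = 0.9525; z^3-coef -(-0.25)(0.79) = 0.1975.]
Remaining roots from the quadratic factor 1 + (0.65) z + (0.79) z^2:
  Set 1 + (0.65) z + (0.79) z^2 = 0, i.e. a z^2 + b z + c = 0 with a = 0.79, b = 0.65, c = 1.
  Discriminant D = b^2 - 4ac = (0.65)^2 - 4*(0.79)*1 = 0.4225 - (3.16) = -2.7375.
  D < 0, so the roots are the complex-conjugate pair z = (-b +/- i sqrt(-D)) / (2a) = -0.4114 +/- 1.0472i.
  For a conjugate pair |z|^2 = z * conj(z) = (product of roots) = c/a = 1/(0.79) = 1.265823, so |z| = sqrt(1.265823) = 1.1251 for both roots.
Moduli of all roots: 4.0000, 1.1251, 1.1251.
All moduli strictly greater than 1? Yes.
Verdict: Invertible.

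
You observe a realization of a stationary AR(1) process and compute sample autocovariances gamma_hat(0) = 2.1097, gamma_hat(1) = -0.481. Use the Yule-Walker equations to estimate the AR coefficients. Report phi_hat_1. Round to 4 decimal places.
\hat\phi_{1} = -0.2280

The Yule-Walker equations for an AR(p) process read, in matrix form,
  Gamma_p phi = r_p,   with   (Gamma_p)_{ij} = gamma(|i - j|),
                       (r_p)_i = gamma(i),   i,j = 1..p.
Substitute the sample gammas (Toeplitz matrix and right-hand side of size 1):
  Gamma_p = [[2.1097]]
  r_p     = [-0.481]
With p = 1 this is the single equation gamma(0) phi_1 = gamma(1):
  phi_hat_1 = gamma(1) / gamma(0) = -0.481 / 2.1097 = -0.2280.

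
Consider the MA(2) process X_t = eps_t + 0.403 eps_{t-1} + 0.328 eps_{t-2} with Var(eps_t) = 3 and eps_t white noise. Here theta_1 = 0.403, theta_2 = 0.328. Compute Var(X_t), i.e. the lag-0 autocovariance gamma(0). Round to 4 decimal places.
\gamma(0) = 3.8100

For an MA(q) process X_t = eps_t + sum_i theta_i eps_{t-i} with
Var(eps_t) = sigma^2, the variance is
  gamma(0) = sigma^2 * (1 + sum_i theta_i^2).
  sum_i theta_i^2 = (0.403)^2 + (0.328)^2 = 0.162409 + 0.107584 = 0.269993.
  gamma(0) = 3 * (1 + 0.269993) = 3 * 1.269993 = 3.809979, which rounds to 3.8100.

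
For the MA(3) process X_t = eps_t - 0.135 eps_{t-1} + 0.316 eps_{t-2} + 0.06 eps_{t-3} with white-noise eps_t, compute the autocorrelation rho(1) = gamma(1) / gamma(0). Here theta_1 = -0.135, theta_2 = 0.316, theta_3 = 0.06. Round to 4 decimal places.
\rho(1) = -0.1415

For an MA(q) process with theta_0 = 1, the autocovariance is
  gamma(k) = sigma^2 * sum_{i=0..q-k} theta_i * theta_{i+k},
and rho(k) = gamma(k) / gamma(0). Sigma^2 cancels.
  numerator   = (1)*(-0.135) + (-0.135)*(0.316) + (0.316)*(0.06) = -0.1587.
  denominator = (1)^2 + (-0.135)^2 + (0.316)^2 + (0.06)^2 = 1.121681.
  rho(1) = -0.1587 / 1.121681 = -0.1415.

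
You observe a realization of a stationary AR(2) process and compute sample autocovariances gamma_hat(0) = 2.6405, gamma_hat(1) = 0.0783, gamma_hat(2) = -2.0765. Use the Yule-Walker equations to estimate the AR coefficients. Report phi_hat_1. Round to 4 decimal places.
\hat\phi_{1} = 0.0530

The Yule-Walker equations for an AR(p) process read, in matrix form,
  Gamma_p phi = r_p,   with   (Gamma_p)_{ij} = gamma(|i - j|),
                       (r_p)_i = gamma(i),   i,j = 1..p.
Substitute the sample gammas (Toeplitz matrix and right-hand side of size 2):
  Gamma_p = [[2.6405, 0.0783], [0.0783, 2.6405]]
  r_p     = [0.0783, -2.0765]
Written out:
  2.6405 phi_1 + 0.0783 phi_2 = 0.0783
  0.0783 phi_1 + 2.6405 phi_2 = -2.0765
Solve by Cramer's rule:
  det = gamma(0)^2 - gamma(1)^2 = (2.6405)^2 - (0.0783)^2 = 6.97224025 - 0.00613089 = 6.96610936
  phi_hat_1 = [gamma(1) gamma(0) - gamma(1) gamma(2)] / det = [(0.0783)(2.6405) - (0.0783)(-2.0765)] / 6.96610936 = 0.3693411 / 6.96610936 = 0.053
  phi_hat_2 = [gamma(0) gamma(2) - gamma(1)^2] / det = [(2.6405)(-2.0765) - (0.0783)^2] / 6.96610936 = -5.48912914 / 6.96610936 = -0.788
So phi_hat = [0.0530, -0.7880].
Therefore phi_hat_1 = 0.0530.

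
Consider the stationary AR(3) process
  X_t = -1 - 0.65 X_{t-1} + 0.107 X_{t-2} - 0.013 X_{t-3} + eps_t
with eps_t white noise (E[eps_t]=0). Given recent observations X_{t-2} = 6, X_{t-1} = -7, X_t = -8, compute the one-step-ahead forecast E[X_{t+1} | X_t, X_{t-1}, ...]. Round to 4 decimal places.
E[X_{t+1} \mid \mathcal F_t] = 3.3730

For an AR(p) model X_t = c + sum_i phi_i X_{t-i} + eps_t, the
one-step-ahead conditional mean is
  E[X_{t+1} | X_t, ...] = c + sum_i phi_i X_{t+1-i}.
Substitute known values:
  E[X_{t+1} | ...] = -1 + (-0.65) * (-8) + (0.107) * (-7) + (-0.013) * (6)
                   = 3.3730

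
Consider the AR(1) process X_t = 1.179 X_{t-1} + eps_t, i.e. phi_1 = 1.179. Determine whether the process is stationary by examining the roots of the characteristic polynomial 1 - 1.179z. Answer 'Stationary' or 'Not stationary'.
\text{Not stationary}

The AR(p) characteristic polynomial is P(z) = 1 - 1.179z.
Stationarity requires all roots to lie outside the unit circle, i.e. |z| > 1 for every root.
This is linear in z: 1 + (-1.179) z = 0  =>  z = -1/(-1.179) = 0.848176,  |z| = 0.848176.
Moduli of all roots: 0.8482.
All moduli strictly greater than 1? No.
Verdict: Not stationary.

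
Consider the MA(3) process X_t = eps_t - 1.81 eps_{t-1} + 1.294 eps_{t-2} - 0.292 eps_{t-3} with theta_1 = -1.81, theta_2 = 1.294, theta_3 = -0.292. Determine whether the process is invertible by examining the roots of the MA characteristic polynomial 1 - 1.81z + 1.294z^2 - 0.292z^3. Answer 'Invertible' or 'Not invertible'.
\text{Invertible}

The MA(q) characteristic polynomial is P(z) = 1 - 1.81z + 1.294z^2 - 0.292z^3.
Invertibility requires all roots to lie outside the unit circle, i.e. |z| > 1 for every root.
Degree 3: look for a simple real root z0 first, then factor out (1 - z/z0) and solve the remaining quadratic.
Testing z0 = 2.5: P(2.5) = 1 + (-1.81)(2.5) + (1.294)(2.5)^2 + (-0.292)(2.5)^3
  = 1 + (-4.525) + (8.0875) + (-4.5625) = 0.  So z_0 = 2.5 is a root, |z_0| = 2.5.
Divide out the factor (1 - 0.4 z) = (1 - z/z0) (since 1/z0 = 0.4):
  P(z) = (1 - 0.4 z)(1 + (-1.41) z + (0.73) z^2)
  [check: z-coef -1.41 - (0.4) = -1.81; z^2-coef 0.73 - (0.4)(-1.41) = 1.294; z^3-coef -(0.4)(0.73) = -0.292.]
Remaining roots from the quadratic factor 1 + (-1.41) z + (0.73) z^2:
  Set 1 + (-1.41) z + (0.73) z^2 = 0, i.e. a z^2 + b z + c = 0 with a = 0.73, b = -1.41, c = 1.
  Discriminant D = b^2 - 4ac = (-1.41)^2 - 4*(0.73)*1 = 1.9881 - (2.92) = -0.9319.
  D < 0, so the roots are the complex-conjugate pair z = (-b +/- i sqrt(-D)) / (2a) = 0.9658 +/- 0.6612i.
  For a conjugate pair |z|^2 = z * conj(z) = (product of roots) = c/a = 1/(0.73) = 1.369863, so |z| = sqrt(1.369863) = 1.1704 for both roots.
Moduli of all roots: 2.5000, 1.1704, 1.1704.
All moduli strictly greater than 1? Yes.
Verdict: Invertible.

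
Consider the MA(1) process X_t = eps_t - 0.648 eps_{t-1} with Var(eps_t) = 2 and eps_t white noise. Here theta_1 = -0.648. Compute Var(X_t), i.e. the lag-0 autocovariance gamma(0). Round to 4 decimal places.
\gamma(0) = 2.8398

For an MA(q) process X_t = eps_t + sum_i theta_i eps_{t-i} with
Var(eps_t) = sigma^2, the variance is
  gamma(0) = sigma^2 * (1 + sum_i theta_i^2).
  sum_i theta_i^2 = (-0.648)^2 = 0.419904.
  gamma(0) = 2 * (1 + 0.419904) = 2 * 1.419904 = 2.839808, which rounds to 2.8398.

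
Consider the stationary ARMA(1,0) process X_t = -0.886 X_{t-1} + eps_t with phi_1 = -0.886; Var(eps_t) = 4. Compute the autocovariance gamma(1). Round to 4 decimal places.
\gamma(1) = -16.4834

Multiply the model equation by X_{t-k} and take expectations. With theta_0 = psi_0 = 1 and psi_j the MA(infinity) weights, this gives
  gamma(k) - sum_i phi_i gamma(k-i) = c_k,
  c_k = sigma^2 * sum_{j=k..q} theta_j psi_{j-k}   (c_k = 0 for k > q),
using gamma(-m) = gamma(m).
Pure AR (q = 0): c_0 = sigma^2 = 4, c_k = 0 for k >= 1.
Equations for k = 0 and k = 1 (AR order 1):
  gamma(0) = phi_1 gamma(1) + c_0
  gamma(1) = phi_1 gamma(0) + c_1
Substituting the second into the first: gamma(0) (1 - phi_1^2) = c_0 + phi_1 c_1, so
  gamma(0) = c_0 / (1 - phi_1^2) = 4 / (1 - (-0.886)^2) = 4 / 0.215004 = 18.604305.
  gamma(1) = phi_1 gamma(0) = (-0.886)(18.604305) = -16.483414.
Therefore gamma(1) = -16.4834 (to 4 decimal places).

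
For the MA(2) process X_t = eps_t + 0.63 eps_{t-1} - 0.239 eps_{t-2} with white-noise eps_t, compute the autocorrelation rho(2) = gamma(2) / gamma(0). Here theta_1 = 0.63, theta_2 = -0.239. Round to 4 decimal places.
\rho(2) = -0.1644

For an MA(q) process with theta_0 = 1, the autocovariance is
  gamma(k) = sigma^2 * sum_{i=0..q-k} theta_i * theta_{i+k},
and rho(k) = gamma(k) / gamma(0). Sigma^2 cancels.
  numerator   = (1)*(-0.239) = -0.239.
  denominator = (1)^2 + (0.63)^2 + (-0.239)^2 = 1.454021.
  rho(2) = -0.239 / 1.454021 = -0.1644.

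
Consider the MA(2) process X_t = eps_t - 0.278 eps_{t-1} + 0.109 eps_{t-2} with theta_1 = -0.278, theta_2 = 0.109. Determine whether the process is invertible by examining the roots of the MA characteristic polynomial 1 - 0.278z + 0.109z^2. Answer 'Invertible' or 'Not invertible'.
\text{Invertible}

The MA(q) characteristic polynomial is P(z) = 1 - 0.278z + 0.109z^2.
Invertibility requires all roots to lie outside the unit circle, i.e. |z| > 1 for every root.
Set 1 + (-0.278) z + (0.109) z^2 = 0, i.e. a z^2 + b z + c = 0 with a = 0.109, b = -0.278, c = 1.
Discriminant D = b^2 - 4ac = (-0.278)^2 - 4*(0.109)*1 = 0.077284 - (0.436) = -0.358716.
D < 0, so the roots are the complex-conjugate pair z = (-b +/- i sqrt(-D)) / (2a) = 1.2752 +/- 2.7474i.
For a conjugate pair |z|^2 = z * conj(z) = (product of roots) = c/a = 1/(0.109) = 9.174312, so |z| = sqrt(9.174312) = 3.0289 for both roots.
Moduli of all roots: 3.0289, 3.0289.
All moduli strictly greater than 1? Yes.
Verdict: Invertible.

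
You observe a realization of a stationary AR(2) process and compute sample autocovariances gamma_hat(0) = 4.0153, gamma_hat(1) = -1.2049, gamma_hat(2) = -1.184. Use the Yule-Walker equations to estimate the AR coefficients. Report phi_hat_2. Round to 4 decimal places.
\hat\phi_{2} = -0.4230

The Yule-Walker equations for an AR(p) process read, in matrix form,
  Gamma_p phi = r_p,   with   (Gamma_p)_{ij} = gamma(|i - j|),
                       (r_p)_i = gamma(i),   i,j = 1..p.
Substitute the sample gammas (Toeplitz matrix and right-hand side of size 2):
  Gamma_p = [[4.0153, -1.2049], [-1.2049, 4.0153]]
  r_p     = [-1.2049, -1.184]
Written out:
  4.0153 phi_1 - 1.2049 phi_2 = -1.2049
  -1.2049 phi_1 + 4.0153 phi_2 = -1.184
Solve by Cramer's rule:
  det = gamma(0)^2 - gamma(1)^2 = (4.0153)^2 - (-1.2049)^2 = 16.12263409 - 1.45178401 = 14.67085008
  phi_hat_1 = [gamma(1) gamma(0) - gamma(1) gamma(2)] / det = [(-1.2049)(4.0153) - (-1.2049)(-1.184)] / 14.67085008 = -6.26463657 / 14.67085008 = -0.427
  phi_hat_2 = [gamma(0) gamma(2) - gamma(1)^2] / det = [(4.0153)(-1.184) - (-1.2049)^2] / 14.67085008 = -6.20589921 / 14.67085008 = -0.423
So phi_hat = [-0.4270, -0.4230].
Therefore phi_hat_2 = -0.4230.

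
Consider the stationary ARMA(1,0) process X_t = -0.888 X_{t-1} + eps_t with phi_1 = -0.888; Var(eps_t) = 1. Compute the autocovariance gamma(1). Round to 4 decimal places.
\gamma(1) = -4.1995

Multiply the model equation by X_{t-k} and take expectations. With theta_0 = psi_0 = 1 and psi_j the MA(infinity) weights, this gives
  gamma(k) - sum_i phi_i gamma(k-i) = c_k,
  c_k = sigma^2 * sum_{j=k..q} theta_j psi_{j-k}   (c_k = 0 for k > q),
using gamma(-m) = gamma(m).
Pure AR (q = 0): c_0 = sigma^2 = 1, c_k = 0 for k >= 1.
Equations for k = 0 and k = 1 (AR order 1):
  gamma(0) = phi_1 gamma(1) + c_0
  gamma(1) = phi_1 gamma(0) + c_1
Substituting the second into the first: gamma(0) (1 - phi_1^2) = c_0 + phi_1 c_1, so
  gamma(0) = c_0 / (1 - phi_1^2) = 1 / (1 - (-0.888)^2) = 1 / 0.211456 = 4.729116.
  gamma(1) = phi_1 gamma(0) = (-0.888)(4.729116) = -4.199455.
Therefore gamma(1) = -4.1995 (to 4 decimal places).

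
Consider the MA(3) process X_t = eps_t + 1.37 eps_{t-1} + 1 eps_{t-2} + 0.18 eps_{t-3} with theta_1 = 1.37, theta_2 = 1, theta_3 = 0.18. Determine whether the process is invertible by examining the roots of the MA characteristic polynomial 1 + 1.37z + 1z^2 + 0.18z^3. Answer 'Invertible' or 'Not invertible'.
\text{Invertible}

The MA(q) characteristic polynomial is P(z) = 1 + 1.37z + 1z^2 + 0.18z^3.
Invertibility requires all roots to lie outside the unit circle, i.e. |z| > 1 for every root.
Degree 3: look for a simple real root z0 first, then factor out (1 - z/z0) and solve the remaining quadratic.
Testing z0 = -4: P(-4) = 1 + (1.37)(-4) + (1)(-4)^2 + (0.18)(-4)^3
  = 1 + (-5.48) + (16) + (-11.52) = 0.  So z_0 = -4 is a root, |z_0| = 4.
Divide out the factor (1 + 0.25 z) = (1 - z/z0) (since 1/z0 = -0.25):
  P(z) = (1 + 0.25 z)(1 + (1.12) z + (0.72) z^2)
  [check: z-coef 1.12 - (-0.25) = 1.37; z^2-coef 0.72 - (-0.25)(1.12) = 1; z^3-coef -(-0.25)(0.72) = 0.18.]
Remaining roots from the quadratic factor 1 + (1.12) z + (0.72) z^2:
  Set 1 + (1.12) z + (0.72) z^2 = 0, i.e. a z^2 + b z + c = 0 with a = 0.72, b = 1.12, c = 1.
  Discriminant D = b^2 - 4ac = (1.12)^2 - 4*(0.72)*1 = 1.2544 - (2.88) = -1.6256.
  D < 0, so the roots are the complex-conjugate pair z = (-b +/- i sqrt(-D)) / (2a) = -0.7778 +/- 0.8854i.
  For a conjugate pair |z|^2 = z * conj(z) = (product of roots) = c/a = 1/(0.72) = 1.388889, so |z| = sqrt(1.388889) = 1.1785 for both roots.
Moduli of all roots: 4.0000, 1.1785, 1.1785.
All moduli strictly greater than 1? Yes.
Verdict: Invertible.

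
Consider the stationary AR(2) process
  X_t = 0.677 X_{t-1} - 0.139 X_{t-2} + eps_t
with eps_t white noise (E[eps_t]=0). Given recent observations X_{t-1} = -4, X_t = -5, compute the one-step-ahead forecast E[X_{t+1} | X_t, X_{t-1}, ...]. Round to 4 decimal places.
E[X_{t+1} \mid \mathcal F_t] = -2.8290

For an AR(p) model X_t = c + sum_i phi_i X_{t-i} + eps_t, the
one-step-ahead conditional mean is
  E[X_{t+1} | X_t, ...] = c + sum_i phi_i X_{t+1-i}.
Substitute known values:
  E[X_{t+1} | ...] = (0.677) * (-5) + (-0.139) * (-4)
                   = -2.8290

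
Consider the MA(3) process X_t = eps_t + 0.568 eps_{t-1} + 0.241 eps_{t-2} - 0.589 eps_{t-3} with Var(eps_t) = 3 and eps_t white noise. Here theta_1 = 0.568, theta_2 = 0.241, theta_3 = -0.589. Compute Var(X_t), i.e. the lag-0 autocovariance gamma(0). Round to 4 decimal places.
\gamma(0) = 5.1829

For an MA(q) process X_t = eps_t + sum_i theta_i eps_{t-i} with
Var(eps_t) = sigma^2, the variance is
  gamma(0) = sigma^2 * (1 + sum_i theta_i^2).
  sum_i theta_i^2 = (0.568)^2 + (0.241)^2 + (-0.589)^2 = 0.322624 + 0.058081 + 0.346921 = 0.727626.
  gamma(0) = 3 * (1 + 0.727626) = 3 * 1.727626 = 5.182878, which rounds to 5.1829.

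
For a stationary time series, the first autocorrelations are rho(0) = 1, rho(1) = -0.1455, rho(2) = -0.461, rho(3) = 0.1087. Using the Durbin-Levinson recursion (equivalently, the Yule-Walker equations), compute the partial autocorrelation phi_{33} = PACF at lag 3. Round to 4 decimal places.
\phi_{33} = -0.0851

The PACF at lag k is phi_{kk}, the last component of the solution
to the Yule-Walker system G_k phi = r_k where
  (G_k)_{ij} = rho(|i - j|), (r_k)_i = rho(i), i,j = 1..k.
Equivalently, Durbin-Levinson gives phi_{kk} iteratively:
  phi_{11} = rho(1)
  phi_{kk} = [rho(k) - sum_{j=1..k-1} phi_{k-1,j} rho(k-j)]
            / [1 - sum_{j=1..k-1} phi_{k-1,j} rho(j)],
  phi_{k,j} = phi_{k-1,j} - phi_{kk} phi_{k-1,k-j},  j = 1..k-1.
Step k = 1:
  phi_11 = rho(1) = -0.1455.
Step k = 2:
  phi_22 = [rho(2) - phi_11 rho(1)] / [1 - phi_11 rho(1)] = [-0.461 - (-0.1455)(-0.1455)] / [1 - (-0.1455)(-0.1455)]
         = -0.48217025 / 0.97882975 = -0.492599.
  Update: phi_21 = phi_11 - phi_22 phi_11 = -0.1455 - (-0.492599)(-0.1455) = -0.217173.
Step k = 3:
  phi_33 = [rho(3) - phi_21 rho(2) - phi_22 rho(1)] / [1 - phi_21 rho(1) - phi_22 rho(2)]
    numerator   = 0.1087 - (-0.217173)(-0.461) - (-0.492599)(-0.1455) = -0.06308991
    denominator = 1 - (-0.217173)(-0.1455) - (-0.492599)(-0.461) = 0.74131332
  phi_33 = -0.06308991 / 0.74131332 = -0.0851.
Therefore phi_{33} = -0.0851.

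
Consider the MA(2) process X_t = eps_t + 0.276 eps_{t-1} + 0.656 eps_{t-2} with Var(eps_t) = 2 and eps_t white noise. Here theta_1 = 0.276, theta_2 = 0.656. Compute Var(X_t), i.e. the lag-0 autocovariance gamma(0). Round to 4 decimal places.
\gamma(0) = 3.0130

For an MA(q) process X_t = eps_t + sum_i theta_i eps_{t-i} with
Var(eps_t) = sigma^2, the variance is
  gamma(0) = sigma^2 * (1 + sum_i theta_i^2).
  sum_i theta_i^2 = (0.276)^2 + (0.656)^2 = 0.076176 + 0.430336 = 0.506512.
  gamma(0) = 2 * (1 + 0.506512) = 2 * 1.506512 = 3.013024, which rounds to 3.0130.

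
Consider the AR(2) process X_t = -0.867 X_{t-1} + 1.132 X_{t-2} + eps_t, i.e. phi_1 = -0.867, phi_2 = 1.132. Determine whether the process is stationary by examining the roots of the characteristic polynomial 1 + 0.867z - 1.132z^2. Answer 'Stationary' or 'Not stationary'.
\text{Not stationary}

The AR(p) characteristic polynomial is P(z) = 1 + 0.867z - 1.132z^2.
Stationarity requires all roots to lie outside the unit circle, i.e. |z| > 1 for every root.
Set 1 + (0.867) z + (-1.132) z^2 = 0, i.e. a z^2 + b z + c = 0 with a = -1.132, b = 0.867, c = 1.
Discriminant D = b^2 - 4ac = (0.867)^2 - 4*(-1.132)*1 = 0.751689 - (-4.528) = 5.279689.
D >= 0, so the roots are real: z = (-b +/- sqrt(D)) / (2a) = (-0.867 +/- 2.297757) / (-2.264).
  z_1 = (-0.867 + 2.297757) / (-2.264) = -0.632,   |z_1| = 0.632.
  z_2 = (-0.867 - 2.297757) / (-2.264) = 1.3979,   |z_2| = 1.3979.
Moduli of all roots: 0.6320, 1.3979.
All moduli strictly greater than 1? No.
Verdict: Not stationary.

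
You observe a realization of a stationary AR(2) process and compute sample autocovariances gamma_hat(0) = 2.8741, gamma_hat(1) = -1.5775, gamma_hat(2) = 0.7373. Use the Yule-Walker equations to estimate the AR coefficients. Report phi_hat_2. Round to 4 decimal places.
\hat\phi_{2} = -0.0640

The Yule-Walker equations for an AR(p) process read, in matrix form,
  Gamma_p phi = r_p,   with   (Gamma_p)_{ij} = gamma(|i - j|),
                       (r_p)_i = gamma(i),   i,j = 1..p.
Substitute the sample gammas (Toeplitz matrix and right-hand side of size 2):
  Gamma_p = [[2.8741, -1.5775], [-1.5775, 2.8741]]
  r_p     = [-1.5775, 0.7373]
Written out:
  2.8741 phi_1 - 1.5775 phi_2 = -1.5775
  -1.5775 phi_1 + 2.8741 phi_2 = 0.7373
Solve by Cramer's rule:
  det = gamma(0)^2 - gamma(1)^2 = (2.8741)^2 - (-1.5775)^2 = 8.26045081 - 2.48850625 = 5.77194456
  phi_hat_1 = [gamma(1) gamma(0) - gamma(1) gamma(2)] / det = [(-1.5775)(2.8741) - (-1.5775)(0.7373)] / 5.77194456 = -3.370802 / 5.77194456 = -0.584
  phi_hat_2 = [gamma(0) gamma(2) - gamma(1)^2] / det = [(2.8741)(0.7373) - (-1.5775)^2] / 5.77194456 = -0.36943232 / 5.77194456 = -0.064
So phi_hat = [-0.5840, -0.0640].
Therefore phi_hat_2 = -0.0640.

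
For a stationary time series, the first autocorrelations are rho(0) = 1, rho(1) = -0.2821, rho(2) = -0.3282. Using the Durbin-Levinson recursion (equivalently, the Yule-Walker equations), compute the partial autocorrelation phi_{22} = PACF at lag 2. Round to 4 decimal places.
\phi_{22} = -0.4430

The PACF at lag k is phi_{kk}, the last component of the solution
to the Yule-Walker system G_k phi = r_k where
  (G_k)_{ij} = rho(|i - j|), (r_k)_i = rho(i), i,j = 1..k.
Equivalently, Durbin-Levinson gives phi_{kk} iteratively:
  phi_{11} = rho(1)
  phi_{kk} = [rho(k) - sum_{j=1..k-1} phi_{k-1,j} rho(k-j)]
            / [1 - sum_{j=1..k-1} phi_{k-1,j} rho(j)],
  phi_{k,j} = phi_{k-1,j} - phi_{kk} phi_{k-1,k-j},  j = 1..k-1.
Step k = 1:
  phi_11 = rho(1) = -0.2821.
Step k = 2:
  phi_22 = [rho(2) - phi_11 rho(1)] / [1 - phi_11 rho(1)] = [-0.3282 - (-0.2821)(-0.2821)] / [1 - (-0.2821)(-0.2821)]
         = -0.40778041 / 0.92041959 = -0.443.
Therefore phi_{22} = -0.4430.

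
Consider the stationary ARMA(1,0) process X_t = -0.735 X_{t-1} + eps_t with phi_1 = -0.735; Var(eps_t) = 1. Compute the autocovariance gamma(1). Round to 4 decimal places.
\gamma(1) = -1.5986

Multiply the model equation by X_{t-k} and take expectations. With theta_0 = psi_0 = 1 and psi_j the MA(infinity) weights, this gives
  gamma(k) - sum_i phi_i gamma(k-i) = c_k,
  c_k = sigma^2 * sum_{j=k..q} theta_j psi_{j-k}   (c_k = 0 for k > q),
using gamma(-m) = gamma(m).
Pure AR (q = 0): c_0 = sigma^2 = 1, c_k = 0 for k >= 1.
Equations for k = 0 and k = 1 (AR order 1):
  gamma(0) = phi_1 gamma(1) + c_0
  gamma(1) = phi_1 gamma(0) + c_1
Substituting the second into the first: gamma(0) (1 - phi_1^2) = c_0 + phi_1 c_1, so
  gamma(0) = c_0 / (1 - phi_1^2) = 1 / (1 - (-0.735)^2) = 1 / 0.459775 = 2.174977.
  gamma(1) = phi_1 gamma(0) = (-0.735)(2.174977) = -1.598608.
Therefore gamma(1) = -1.5986 (to 4 decimal places).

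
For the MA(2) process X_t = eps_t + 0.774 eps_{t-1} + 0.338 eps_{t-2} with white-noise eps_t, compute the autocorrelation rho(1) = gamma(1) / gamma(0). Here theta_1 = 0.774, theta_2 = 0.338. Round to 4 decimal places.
\rho(1) = 0.6044

For an MA(q) process with theta_0 = 1, the autocovariance is
  gamma(k) = sigma^2 * sum_{i=0..q-k} theta_i * theta_{i+k},
and rho(k) = gamma(k) / gamma(0). Sigma^2 cancels.
  numerator   = (1)*(0.774) + (0.774)*(0.338) = 1.035612.
  denominator = (1)^2 + (0.774)^2 + (0.338)^2 = 1.71332.
  rho(1) = 1.035612 / 1.71332 = 0.6044.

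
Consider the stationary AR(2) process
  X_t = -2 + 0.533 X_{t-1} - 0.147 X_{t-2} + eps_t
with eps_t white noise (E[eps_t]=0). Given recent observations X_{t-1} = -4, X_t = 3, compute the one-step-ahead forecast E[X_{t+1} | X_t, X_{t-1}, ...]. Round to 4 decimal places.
E[X_{t+1} \mid \mathcal F_t] = 0.1870

For an AR(p) model X_t = c + sum_i phi_i X_{t-i} + eps_t, the
one-step-ahead conditional mean is
  E[X_{t+1} | X_t, ...] = c + sum_i phi_i X_{t+1-i}.
Substitute known values:
  E[X_{t+1} | ...] = -2 + (0.533) * (3) + (-0.147) * (-4)
                   = 0.1870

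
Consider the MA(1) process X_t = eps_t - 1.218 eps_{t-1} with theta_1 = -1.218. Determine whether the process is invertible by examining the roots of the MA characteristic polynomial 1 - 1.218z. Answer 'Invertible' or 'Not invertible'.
\text{Not invertible}

The MA(q) characteristic polynomial is P(z) = 1 - 1.218z.
Invertibility requires all roots to lie outside the unit circle, i.e. |z| > 1 for every root.
This is linear in z: 1 + (-1.218) z = 0  =>  z = -1/(-1.218) = 0.821018,  |z| = 0.821018.
Moduli of all roots: 0.8210.
All moduli strictly greater than 1? No.
Verdict: Not invertible.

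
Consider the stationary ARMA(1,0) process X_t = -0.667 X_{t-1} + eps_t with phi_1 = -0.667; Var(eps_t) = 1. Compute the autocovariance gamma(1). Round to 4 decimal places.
\gamma(1) = -1.2016

Multiply the model equation by X_{t-k} and take expectations. With theta_0 = psi_0 = 1 and psi_j the MA(infinity) weights, this gives
  gamma(k) - sum_i phi_i gamma(k-i) = c_k,
  c_k = sigma^2 * sum_{j=k..q} theta_j psi_{j-k}   (c_k = 0 for k > q),
using gamma(-m) = gamma(m).
Pure AR (q = 0): c_0 = sigma^2 = 1, c_k = 0 for k >= 1.
Equations for k = 0 and k = 1 (AR order 1):
  gamma(0) = phi_1 gamma(1) + c_0
  gamma(1) = phi_1 gamma(0) + c_1
Substituting the second into the first: gamma(0) (1 - phi_1^2) = c_0 + phi_1 c_1, so
  gamma(0) = c_0 / (1 - phi_1^2) = 1 / (1 - (-0.667)^2) = 1 / 0.555111 = 1.801442.
  gamma(1) = phi_1 gamma(0) = (-0.667)(1.801442) = -1.201561.
Therefore gamma(1) = -1.2016 (to 4 decimal places).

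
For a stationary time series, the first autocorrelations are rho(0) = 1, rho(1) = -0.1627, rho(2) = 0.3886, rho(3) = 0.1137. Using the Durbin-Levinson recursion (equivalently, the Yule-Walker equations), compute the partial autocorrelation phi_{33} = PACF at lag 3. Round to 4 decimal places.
\phi_{33} = 0.2550

The PACF at lag k is phi_{kk}, the last component of the solution
to the Yule-Walker system G_k phi = r_k where
  (G_k)_{ij} = rho(|i - j|), (r_k)_i = rho(i), i,j = 1..k.
Equivalently, Durbin-Levinson gives phi_{kk} iteratively:
  phi_{11} = rho(1)
  phi_{kk} = [rho(k) - sum_{j=1..k-1} phi_{k-1,j} rho(k-j)]
            / [1 - sum_{j=1..k-1} phi_{k-1,j} rho(j)],
  phi_{k,j} = phi_{k-1,j} - phi_{kk} phi_{k-1,k-j},  j = 1..k-1.
Step k = 1:
  phi_11 = rho(1) = -0.1627.
Step k = 2:
  phi_22 = [rho(2) - phi_11 rho(1)] / [1 - phi_11 rho(1)] = [0.3886 - (-0.1627)(-0.1627)] / [1 - (-0.1627)(-0.1627)]
         = 0.36212871 / 0.97352871 = 0.371975.
  Update: phi_21 = phi_11 - phi_22 phi_11 = -0.1627 - (0.371975)(-0.1627) = -0.10218.
Step k = 3:
  phi_33 = [rho(3) - phi_21 rho(2) - phi_22 rho(1)] / [1 - phi_21 rho(1) - phi_22 rho(2)]
    numerator   = 0.1137 - (-0.10218)(0.3886) - (0.371975)(-0.1627) = 0.21392739
    denominator = 1 - (-0.10218)(-0.1627) - (0.371975)(0.3886) = 0.83882575
  phi_33 = 0.21392739 / 0.83882575 = 0.255.
Therefore phi_{33} = 0.2550.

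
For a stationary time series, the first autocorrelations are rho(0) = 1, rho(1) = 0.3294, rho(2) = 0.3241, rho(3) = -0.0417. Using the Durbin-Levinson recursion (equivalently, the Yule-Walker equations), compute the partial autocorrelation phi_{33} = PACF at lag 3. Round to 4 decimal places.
\phi_{33} = -0.2410

The PACF at lag k is phi_{kk}, the last component of the solution
to the Yule-Walker system G_k phi = r_k where
  (G_k)_{ij} = rho(|i - j|), (r_k)_i = rho(i), i,j = 1..k.
Equivalently, Durbin-Levinson gives phi_{kk} iteratively:
  phi_{11} = rho(1)
  phi_{kk} = [rho(k) - sum_{j=1..k-1} phi_{k-1,j} rho(k-j)]
            / [1 - sum_{j=1..k-1} phi_{k-1,j} rho(j)],
  phi_{k,j} = phi_{k-1,j} - phi_{kk} phi_{k-1,k-j},  j = 1..k-1.
Step k = 1:
  phi_11 = rho(1) = 0.3294.
Step k = 2:
  phi_22 = [rho(2) - phi_11 rho(1)] / [1 - phi_11 rho(1)] = [0.3241 - (0.3294)(0.3294)] / [1 - (0.3294)(0.3294)]
         = 0.21559564 / 0.89149564 = 0.241836.
  Update: phi_21 = phi_11 - phi_22 phi_11 = 0.3294 - (0.241836)(0.3294) = 0.249739.
Step k = 3:
  phi_33 = [rho(3) - phi_21 rho(2) - phi_22 rho(1)] / [1 - phi_21 rho(1) - phi_22 rho(2)]
    numerator   = -0.0417 - (0.249739)(0.3241) - (0.241836)(0.3294) = -0.20230124
    denominator = 1 - (0.249739)(0.3294) - (0.241836)(0.3241) = 0.83935688
  phi_33 = -0.20230124 / 0.83935688 = -0.241.
Therefore phi_{33} = -0.2410.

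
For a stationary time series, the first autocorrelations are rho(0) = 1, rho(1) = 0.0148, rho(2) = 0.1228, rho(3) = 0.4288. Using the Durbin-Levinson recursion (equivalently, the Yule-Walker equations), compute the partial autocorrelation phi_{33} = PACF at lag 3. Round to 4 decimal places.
\phi_{33} = 0.4320

The PACF at lag k is phi_{kk}, the last component of the solution
to the Yule-Walker system G_k phi = r_k where
  (G_k)_{ij} = rho(|i - j|), (r_k)_i = rho(i), i,j = 1..k.
Equivalently, Durbin-Levinson gives phi_{kk} iteratively:
  phi_{11} = rho(1)
  phi_{kk} = [rho(k) - sum_{j=1..k-1} phi_{k-1,j} rho(k-j)]
            / [1 - sum_{j=1..k-1} phi_{k-1,j} rho(j)],
  phi_{k,j} = phi_{k-1,j} - phi_{kk} phi_{k-1,k-j},  j = 1..k-1.
Step k = 1:
  phi_11 = rho(1) = 0.0148.
Step k = 2:
  phi_22 = [rho(2) - phi_11 rho(1)] / [1 - phi_11 rho(1)] = [0.1228 - (0.0148)(0.0148)] / [1 - (0.0148)(0.0148)]
         = 0.12258096 / 0.99978096 = 0.122608.
  Update: phi_21 = phi_11 - phi_22 phi_11 = 0.0148 - (0.122608)(0.0148) = 0.012985.
Step k = 3:
  phi_33 = [rho(3) - phi_21 rho(2) - phi_22 rho(1)] / [1 - phi_21 rho(1) - phi_22 rho(2)]
    numerator   = 0.4288 - (0.012985)(0.1228) - (0.122608)(0.0148) = 0.4253908
    denominator = 1 - (0.012985)(0.0148) - (0.122608)(0.1228) = 0.98475158
  phi_33 = 0.4253908 / 0.98475158 = 0.432.
Therefore phi_{33} = 0.4320.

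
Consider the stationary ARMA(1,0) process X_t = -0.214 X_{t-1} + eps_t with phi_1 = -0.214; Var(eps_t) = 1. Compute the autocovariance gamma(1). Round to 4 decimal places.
\gamma(1) = -0.2243

Multiply the model equation by X_{t-k} and take expectations. With theta_0 = psi_0 = 1 and psi_j the MA(infinity) weights, this gives
  gamma(k) - sum_i phi_i gamma(k-i) = c_k,
  c_k = sigma^2 * sum_{j=k..q} theta_j psi_{j-k}   (c_k = 0 for k > q),
using gamma(-m) = gamma(m).
Pure AR (q = 0): c_0 = sigma^2 = 1, c_k = 0 for k >= 1.
Equations for k = 0 and k = 1 (AR order 1):
  gamma(0) = phi_1 gamma(1) + c_0
  gamma(1) = phi_1 gamma(0) + c_1
Substituting the second into the first: gamma(0) (1 - phi_1^2) = c_0 + phi_1 c_1, so
  gamma(0) = c_0 / (1 - phi_1^2) = 1 / (1 - (-0.214)^2) = 1 / 0.954204 = 1.047994.
  gamma(1) = phi_1 gamma(0) = (-0.214)(1.047994) = -0.224271.
Therefore gamma(1) = -0.2243 (to 4 decimal places).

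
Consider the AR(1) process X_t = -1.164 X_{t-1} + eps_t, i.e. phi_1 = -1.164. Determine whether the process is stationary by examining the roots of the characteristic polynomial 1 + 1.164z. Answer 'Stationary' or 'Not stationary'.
\text{Not stationary}

The AR(p) characteristic polynomial is P(z) = 1 + 1.164z.
Stationarity requires all roots to lie outside the unit circle, i.e. |z| > 1 for every root.
This is linear in z: 1 + (1.164) z = 0  =>  z = -1/(1.164) = -0.859107,  |z| = 0.859107.
Moduli of all roots: 0.8591.
All moduli strictly greater than 1? No.
Verdict: Not stationary.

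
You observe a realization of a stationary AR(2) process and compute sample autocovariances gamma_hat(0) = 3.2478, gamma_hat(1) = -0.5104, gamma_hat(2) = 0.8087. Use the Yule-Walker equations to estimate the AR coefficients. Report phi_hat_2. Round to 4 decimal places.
\hat\phi_{2} = 0.2300

The Yule-Walker equations for an AR(p) process read, in matrix form,
  Gamma_p phi = r_p,   with   (Gamma_p)_{ij} = gamma(|i - j|),
                       (r_p)_i = gamma(i),   i,j = 1..p.
Substitute the sample gammas (Toeplitz matrix and right-hand side of size 2):
  Gamma_p = [[3.2478, -0.5104], [-0.5104, 3.2478]]
  r_p     = [-0.5104, 0.8087]
Written out:
  3.2478 phi_1 - 0.5104 phi_2 = -0.5104
  -0.5104 phi_1 + 3.2478 phi_2 = 0.8087
Solve by Cramer's rule:
  det = gamma(0)^2 - gamma(1)^2 = (3.2478)^2 - (-0.5104)^2 = 10.54820484 - 0.26050816 = 10.28769668
  phi_hat_1 = [gamma(1) gamma(0) - gamma(1) gamma(2)] / det = [(-0.5104)(3.2478) - (-0.5104)(0.8087)] / 10.28769668 = -1.24491664 / 10.28769668 = -0.121
  phi_hat_2 = [gamma(0) gamma(2) - gamma(1)^2] / det = [(3.2478)(0.8087) - (-0.5104)^2] / 10.28769668 = 2.3659877 / 10.28769668 = 0.23
So phi_hat = [-0.1210, 0.2300].
Therefore phi_hat_2 = 0.2300.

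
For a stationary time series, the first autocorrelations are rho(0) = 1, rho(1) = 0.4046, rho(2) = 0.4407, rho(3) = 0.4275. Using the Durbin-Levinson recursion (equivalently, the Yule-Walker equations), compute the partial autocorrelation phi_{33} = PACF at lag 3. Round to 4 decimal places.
\phi_{33} = 0.2340

The PACF at lag k is phi_{kk}, the last component of the solution
to the Yule-Walker system G_k phi = r_k where
  (G_k)_{ij} = rho(|i - j|), (r_k)_i = rho(i), i,j = 1..k.
Equivalently, Durbin-Levinson gives phi_{kk} iteratively:
  phi_{11} = rho(1)
  phi_{kk} = [rho(k) - sum_{j=1..k-1} phi_{k-1,j} rho(k-j)]
            / [1 - sum_{j=1..k-1} phi_{k-1,j} rho(j)],
  phi_{k,j} = phi_{k-1,j} - phi_{kk} phi_{k-1,k-j},  j = 1..k-1.
Step k = 1:
  phi_11 = rho(1) = 0.4046.
Step k = 2:
  phi_22 = [rho(2) - phi_11 rho(1)] / [1 - phi_11 rho(1)] = [0.4407 - (0.4046)(0.4046)] / [1 - (0.4046)(0.4046)]
         = 0.27699884 / 0.83629884 = 0.33122.
  Update: phi_21 = phi_11 - phi_22 phi_11 = 0.4046 - (0.33122)(0.4046) = 0.270588.
Step k = 3:
  phi_33 = [rho(3) - phi_21 rho(2) - phi_22 rho(1)] / [1 - phi_21 rho(1) - phi_22 rho(2)]
    numerator   = 0.4275 - (0.270588)(0.4407) - (0.33122)(0.4046) = 0.1742401
    denominator = 1 - (0.270588)(0.4046) - (0.33122)(0.4407) = 0.7445513
  phi_33 = 0.1742401 / 0.7445513 = 0.234.
Therefore phi_{33} = 0.2340.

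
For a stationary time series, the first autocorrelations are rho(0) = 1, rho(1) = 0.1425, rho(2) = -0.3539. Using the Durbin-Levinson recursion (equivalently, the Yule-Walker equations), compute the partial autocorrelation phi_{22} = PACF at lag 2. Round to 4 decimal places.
\phi_{22} = -0.3820

The PACF at lag k is phi_{kk}, the last component of the solution
to the Yule-Walker system G_k phi = r_k where
  (G_k)_{ij} = rho(|i - j|), (r_k)_i = rho(i), i,j = 1..k.
Equivalently, Durbin-Levinson gives phi_{kk} iteratively:
  phi_{11} = rho(1)
  phi_{kk} = [rho(k) - sum_{j=1..k-1} phi_{k-1,j} rho(k-j)]
            / [1 - sum_{j=1..k-1} phi_{k-1,j} rho(j)],
  phi_{k,j} = phi_{k-1,j} - phi_{kk} phi_{k-1,k-j},  j = 1..k-1.
Step k = 1:
  phi_11 = rho(1) = 0.1425.
Step k = 2:
  phi_22 = [rho(2) - phi_11 rho(1)] / [1 - phi_11 rho(1)] = [-0.3539 - (0.1425)(0.1425)] / [1 - (0.1425)(0.1425)]
         = -0.37420625 / 0.97969375 = -0.382.
Therefore phi_{22} = -0.3820.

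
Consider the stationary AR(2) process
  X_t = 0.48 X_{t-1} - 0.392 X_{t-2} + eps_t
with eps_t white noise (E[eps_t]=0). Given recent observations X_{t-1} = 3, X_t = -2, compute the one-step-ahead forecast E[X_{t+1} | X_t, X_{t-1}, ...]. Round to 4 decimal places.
E[X_{t+1} \mid \mathcal F_t] = -2.1360

For an AR(p) model X_t = c + sum_i phi_i X_{t-i} + eps_t, the
one-step-ahead conditional mean is
  E[X_{t+1} | X_t, ...] = c + sum_i phi_i X_{t+1-i}.
Substitute known values:
  E[X_{t+1} | ...] = (0.48) * (-2) + (-0.392) * (3)
                   = -2.1360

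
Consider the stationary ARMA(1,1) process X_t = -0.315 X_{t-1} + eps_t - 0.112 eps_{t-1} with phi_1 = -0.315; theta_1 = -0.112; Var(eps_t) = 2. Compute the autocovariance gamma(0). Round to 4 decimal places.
\gamma(0) = 2.4048

Multiply the model equation by X_{t-k} and take expectations. With theta_0 = psi_0 = 1 and psi_j the MA(infinity) weights, this gives
  gamma(k) - sum_i phi_i gamma(k-i) = c_k,
  c_k = sigma^2 * sum_{j=k..q} theta_j psi_{j-k}   (c_k = 0 for k > q),
using gamma(-m) = gamma(m).
psi-weights needed (psi_j = theta_j + sum_i phi_i psi_{j-i}):
  psi_1 = theta_1 + phi_1 = -0.112 + (-0.315) = -0.427
Right-hand sides:
  c_0 = sigma^2 (1 + theta_1 psi_1) = 2 * (1 + (-0.112)(-0.427)) = 2 * 1.047824 = 2.095648
  c_1 = sigma^2 theta_1 = 2 * (-0.112) = -0.224
  c_2 = 0
Equations for k = 0 and k = 1 (AR order 1):
  gamma(0) = phi_1 gamma(1) + c_0
  gamma(1) = phi_1 gamma(0) + c_1
Substituting the second into the first: gamma(0) (1 - phi_1^2) = c_0 + phi_1 c_1, so
  gamma(0) = (c_0 + phi_1 c_1) / (1 - phi_1^2) = (2.095648 + (-0.315)(-0.224)) / (1 - (-0.315)^2) = 2.166208 / 0.900775 = 2.404827.
Therefore gamma(0) = 2.4048 (to 4 decimal places).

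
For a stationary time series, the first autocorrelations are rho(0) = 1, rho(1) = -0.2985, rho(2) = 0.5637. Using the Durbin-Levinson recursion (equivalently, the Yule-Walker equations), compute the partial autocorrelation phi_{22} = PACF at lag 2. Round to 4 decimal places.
\phi_{22} = 0.5210

The PACF at lag k is phi_{kk}, the last component of the solution
to the Yule-Walker system G_k phi = r_k where
  (G_k)_{ij} = rho(|i - j|), (r_k)_i = rho(i), i,j = 1..k.
Equivalently, Durbin-Levinson gives phi_{kk} iteratively:
  phi_{11} = rho(1)
  phi_{kk} = [rho(k) - sum_{j=1..k-1} phi_{k-1,j} rho(k-j)]
            / [1 - sum_{j=1..k-1} phi_{k-1,j} rho(j)],
  phi_{k,j} = phi_{k-1,j} - phi_{kk} phi_{k-1,k-j},  j = 1..k-1.
Step k = 1:
  phi_11 = rho(1) = -0.2985.
Step k = 2:
  phi_22 = [rho(2) - phi_11 rho(1)] / [1 - phi_11 rho(1)] = [0.5637 - (-0.2985)(-0.2985)] / [1 - (-0.2985)(-0.2985)]
         = 0.47459775 / 0.91089775 = 0.521.
Therefore phi_{22} = 0.5210.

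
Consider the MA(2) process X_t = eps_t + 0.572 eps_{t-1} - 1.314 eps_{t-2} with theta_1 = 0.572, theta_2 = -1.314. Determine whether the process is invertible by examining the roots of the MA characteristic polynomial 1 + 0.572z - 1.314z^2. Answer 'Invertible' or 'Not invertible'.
\text{Not invertible}

The MA(q) characteristic polynomial is P(z) = 1 + 0.572z - 1.314z^2.
Invertibility requires all roots to lie outside the unit circle, i.e. |z| > 1 for every root.
Set 1 + (0.572) z + (-1.314) z^2 = 0, i.e. a z^2 + b z + c = 0 with a = -1.314, b = 0.572, c = 1.
Discriminant D = b^2 - 4ac = (0.572)^2 - 4*(-1.314)*1 = 0.327184 - (-5.256) = 5.583184.
D >= 0, so the roots are real: z = (-b +/- sqrt(D)) / (2a) = (-0.572 +/- 2.362876) / (-2.628).
  z_1 = (-0.572 + 2.362876) / (-2.628) = -0.6815,   |z_1| = 0.6815.
  z_2 = (-0.572 - 2.362876) / (-2.628) = 1.1168,   |z_2| = 1.1168.
Moduli of all roots: 0.6815, 1.1168.
All moduli strictly greater than 1? No.
Verdict: Not invertible.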